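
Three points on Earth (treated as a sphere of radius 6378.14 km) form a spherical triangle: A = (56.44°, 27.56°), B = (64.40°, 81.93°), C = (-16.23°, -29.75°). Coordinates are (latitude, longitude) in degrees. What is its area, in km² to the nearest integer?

1444906 km²

Side lengths (central angles): a = 1.9881, b = 1.5170, c = 0.4720 rad; semiperimeter s = 1.9886.
By l'Huilier's theorem, tan(E/4) = √[tan(s/2) tan((s−a)/2) tan((s−b)/2) tan((s−c)/2)], giving spherical excess E = 0.0355 rad.
Area = E·R² = 0.0355 × (6378.14)² ≈ 1444906 km².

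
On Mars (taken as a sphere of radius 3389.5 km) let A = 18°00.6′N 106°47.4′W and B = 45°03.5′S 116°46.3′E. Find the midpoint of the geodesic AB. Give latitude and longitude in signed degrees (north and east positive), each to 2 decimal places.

-31.30°, -154.74°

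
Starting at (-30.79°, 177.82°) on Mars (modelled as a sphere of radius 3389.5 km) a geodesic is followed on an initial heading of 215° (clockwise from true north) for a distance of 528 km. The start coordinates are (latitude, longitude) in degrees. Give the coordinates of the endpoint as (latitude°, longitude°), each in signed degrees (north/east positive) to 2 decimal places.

Angular distance δ = d/R = 528/3389.5 = 0.15578 rad; initial bearing θ = 3.7525 rad.
sin φ₂ = sin φ₁ cos δ + cos φ₁ sin δ cos θ = (-0.5119)(0.9879) + (0.8590)(0.1551)(-0.8192) = -0.6149, so φ₂ = -37.94°.
Δλ = atan2(sin θ sin δ cos φ₁, cos δ − sin φ₁ sin φ₂) = atan2(-0.0764, 0.6731) = -6.479°.
λ₂ = 177.820° − 6.479° = 171.34°.

-37.94°, 171.34°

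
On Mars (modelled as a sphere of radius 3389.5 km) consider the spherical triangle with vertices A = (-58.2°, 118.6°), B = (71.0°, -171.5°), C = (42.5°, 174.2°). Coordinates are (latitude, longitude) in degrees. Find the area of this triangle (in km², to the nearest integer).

4233108 km²

Side lengths (central angles): a = 0.5128, b = 1.9334, c = 2.4108 rad; semiperimeter s = 2.4285.
By l'Huilier's theorem, tan(E/4) = √[tan(s/2) tan((s−a)/2) tan((s−b)/2) tan((s−c)/2)], giving spherical excess E = 0.3685 rad.
Area = E·R² = 0.3685 × (3389.5)² ≈ 4233108 km².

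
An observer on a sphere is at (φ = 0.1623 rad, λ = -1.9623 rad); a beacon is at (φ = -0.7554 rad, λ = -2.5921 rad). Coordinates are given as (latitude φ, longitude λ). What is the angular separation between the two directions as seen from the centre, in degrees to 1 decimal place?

Let φ₁ = 0.1623 rad, φ₂ = -0.7554 rad, and Δλ = -0.6298 rad.
cos c = sin φ₁ sin φ₂ + cos φ₁ cos φ₂ cos Δλ = (0.1616)(-0.6856) + (0.9869)(0.7280)(0.8081) = 0.46981,
so c = arccos(0.46981) = 1.08172 rad.
So the angular separation is 62.0°.

62.0°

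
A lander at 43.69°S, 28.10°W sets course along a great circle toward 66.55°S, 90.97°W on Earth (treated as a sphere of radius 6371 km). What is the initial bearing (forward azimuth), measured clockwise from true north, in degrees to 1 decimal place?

213.4°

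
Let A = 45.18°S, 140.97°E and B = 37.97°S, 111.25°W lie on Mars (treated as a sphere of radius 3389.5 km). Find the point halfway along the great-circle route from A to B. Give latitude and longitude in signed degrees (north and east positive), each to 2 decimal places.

Central angle δ = 1.3008 rad. Interpolating on the sphere with fraction f = 0.5:
P = [sin((1−f)δ)·A + sin(fδ)·B] / sin δ = 0.6283·A + 0.6283·B in Cartesian coordinates,
giving P = (-0.5235, -0.1827, -0.8322), i.e. latitude -56.32°, longitude -160.76°.

-56.32°, -160.76°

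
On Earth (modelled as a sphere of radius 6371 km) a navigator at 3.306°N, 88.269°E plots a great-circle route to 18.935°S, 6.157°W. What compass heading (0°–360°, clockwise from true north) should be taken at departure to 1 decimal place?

With φ₁ = 0.0577, φ₂ = -0.3305, Δλ = -1.6480 rad, the forward-azimuth formula gives
θ = atan2( sin Δλ cos φ₂ , cos φ₁ sin φ₂ − sin φ₁ cos φ₂ cos Δλ ) = atan2(-0.9431, -0.3197) = -108.73°.
Adding 360° brings this into [0°, 360°): 251.3°.

251.3°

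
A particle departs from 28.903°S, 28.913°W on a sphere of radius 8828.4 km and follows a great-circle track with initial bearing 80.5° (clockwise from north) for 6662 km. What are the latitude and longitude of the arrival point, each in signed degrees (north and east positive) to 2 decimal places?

-14.66°, 15.38°

Angular distance δ = d/R = 6662/8828.4 = 0.75461 rad; initial bearing θ = 1.4050 rad.
sin φ₂ = sin φ₁ cos δ + cos φ₁ sin δ cos θ = (-0.4833)(0.7285) + (0.8754)(0.6850)(0.1650) = -0.2531, so φ₂ = -14.66°.
Δλ = atan2(sin θ sin δ cos φ₁, cos δ − sin φ₁ sin φ₂) = atan2(0.5915, 0.6062) = 44.295°.
λ₂ = -28.913° + 44.295° = 15.38°.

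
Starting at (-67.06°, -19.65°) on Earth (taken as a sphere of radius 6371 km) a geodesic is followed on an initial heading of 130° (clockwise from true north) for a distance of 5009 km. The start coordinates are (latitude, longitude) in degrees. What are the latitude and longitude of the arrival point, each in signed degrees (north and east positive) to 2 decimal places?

Angular distance δ = d/R = 5009/6371 = 0.78622 rad; initial bearing θ = 2.2689 rad.
sin φ₂ = sin φ₁ cos δ + cos φ₁ sin δ cos θ = (-0.9209)(0.7065) + (0.3898)(0.7077)(-0.6428) = -0.8280, so φ₂ = -55.89°.
Δλ = atan2(sin θ sin δ cos φ₁, cos δ − sin φ₁ sin φ₂) = atan2(0.2113, -0.0559) = 104.830°.
λ₂ = -19.650° + 104.830° = 85.18°.

-55.89°, 85.18°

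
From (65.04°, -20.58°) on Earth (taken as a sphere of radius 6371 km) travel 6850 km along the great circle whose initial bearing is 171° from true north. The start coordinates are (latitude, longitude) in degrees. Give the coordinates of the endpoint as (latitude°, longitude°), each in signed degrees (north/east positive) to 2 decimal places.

3.70°, -12.65°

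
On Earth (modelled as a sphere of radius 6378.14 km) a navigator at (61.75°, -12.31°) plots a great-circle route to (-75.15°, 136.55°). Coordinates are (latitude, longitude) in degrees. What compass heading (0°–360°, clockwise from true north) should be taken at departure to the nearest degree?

With φ₁ = 1.0777, φ₂ = -1.3116, Δλ = 2.5981 rad, the forward-azimuth formula gives
θ = atan2( sin Δλ cos φ₂ , cos φ₁ sin φ₂ − sin φ₁ cos φ₂ cos Δλ ) = atan2(0.1325, -0.2643) = 153.37°.
So the initial bearing is 153°.

153°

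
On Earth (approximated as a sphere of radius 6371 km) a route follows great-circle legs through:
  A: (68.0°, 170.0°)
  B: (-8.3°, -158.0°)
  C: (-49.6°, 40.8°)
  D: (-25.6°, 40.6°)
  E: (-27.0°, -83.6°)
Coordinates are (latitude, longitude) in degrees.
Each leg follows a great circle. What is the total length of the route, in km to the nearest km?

36496 km

Leg A→B: central angle 1.3893 rad, distance 8851.2 km.
Leg B→C: central angle 2.0911 rad, distance 13322.7 km.
Leg C→D: central angle 0.4189 rad, distance 2668.7 km.
Leg D→E: central angle 1.8292 rad, distance 11653.5 km.
Total: 8851.2 + 13322.7 + 2668.7 + 11653.5 ≈ 36496 km.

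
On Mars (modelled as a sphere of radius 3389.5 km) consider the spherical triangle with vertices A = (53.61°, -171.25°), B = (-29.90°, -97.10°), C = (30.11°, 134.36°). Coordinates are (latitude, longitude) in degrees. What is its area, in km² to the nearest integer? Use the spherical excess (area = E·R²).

12353382 km²

Side lengths (central angles): a = 2.3707, b = 0.7917, c = 1.8347 rad; semiperimeter s = 2.4985.
By l'Huilier's theorem, tan(E/4) = √[tan(s/2) tan((s−a)/2) tan((s−b)/2) tan((s−c)/2)], giving spherical excess E = 1.0753 rad.
Area = E·R² = 1.0753 × (3389.5)² ≈ 12353382 km².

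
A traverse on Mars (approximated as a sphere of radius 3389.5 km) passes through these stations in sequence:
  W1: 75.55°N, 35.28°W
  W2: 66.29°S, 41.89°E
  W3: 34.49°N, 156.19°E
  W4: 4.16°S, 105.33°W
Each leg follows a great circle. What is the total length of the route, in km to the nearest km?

Leg W1→W2: central angle 2.6146 rad, distance 8862.3 km.
Leg W2→W3: central angle 2.2848 rad, distance 7744.3 km.
Leg W3→W4: central angle 1.7338 rad, distance 5876.8 km.
Total: 8862.3 + 7744.3 + 5876.8 ≈ 22483 km.

22483 km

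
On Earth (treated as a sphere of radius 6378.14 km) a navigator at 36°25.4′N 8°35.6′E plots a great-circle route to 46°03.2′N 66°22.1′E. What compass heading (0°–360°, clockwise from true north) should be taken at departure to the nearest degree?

59°

Δλ = 57.775° = 1.0084 rad.
y = sin Δλ · cos φ₂ = (0.8460)(0.6940) = 0.5871
x = cos φ₁ sin φ₂ − sin φ₁ cos φ₂ cos Δλ = (0.8047)(0.7200) − (0.5937)(0.6940)(0.5332) = 0.3596
θ = atan2(y, x) = 58.51°, so the bearing is 59°.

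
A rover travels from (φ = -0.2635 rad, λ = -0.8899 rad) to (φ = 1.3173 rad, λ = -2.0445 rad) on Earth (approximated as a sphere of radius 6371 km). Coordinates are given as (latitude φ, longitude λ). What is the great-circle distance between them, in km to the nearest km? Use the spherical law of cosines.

10994 km

In radians: φ₁ = -0.2635, φ₂ = 1.3173, Δλ = -66.154° = -1.1546 rad.
cos c = sin φ₁ sin φ₂ + cos φ₁ cos φ₂ cos Δλ = (-0.2605)(0.9680) + (0.9655)(0.2508)(0.4043) = -0.15425,
so c = arccos(-0.15425) = 1.72566 rad.
Distance = R·c = 6371 × 1.7257 ≈ 10994 km.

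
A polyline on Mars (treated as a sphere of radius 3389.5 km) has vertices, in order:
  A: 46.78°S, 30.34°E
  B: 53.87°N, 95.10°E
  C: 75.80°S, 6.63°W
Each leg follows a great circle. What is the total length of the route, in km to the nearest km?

Leg A→B: central angle 2.0003 rad, distance 6780.0 km.
Leg B→C: central angle 2.5191 rad, distance 8538.4 km.
Total: 6780.0 + 8538.4 ≈ 15318 km.

15318 km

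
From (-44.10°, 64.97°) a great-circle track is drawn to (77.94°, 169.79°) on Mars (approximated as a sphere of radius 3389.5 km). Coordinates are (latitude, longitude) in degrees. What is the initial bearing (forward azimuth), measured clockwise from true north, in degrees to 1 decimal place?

16.9°

With φ₁ = -0.7697, φ₂ = 1.3603, Δλ = 1.8295 rad, the forward-azimuth formula gives
θ = atan2( sin Δλ cos φ₂ , cos φ₁ sin φ₂ − sin φ₁ cos φ₂ cos Δλ ) = atan2(0.2020, 0.6651) = 16.89°.
So the initial bearing is 16.9°.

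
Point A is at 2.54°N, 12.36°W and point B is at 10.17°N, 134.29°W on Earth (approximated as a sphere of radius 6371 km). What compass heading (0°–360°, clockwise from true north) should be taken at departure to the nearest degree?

283°

With φ₁ = 0.0443, φ₂ = 0.1775, Δλ = -2.1281 rad, the forward-azimuth formula gives
θ = atan2( sin Δλ cos φ₂ , cos φ₁ sin φ₂ − sin φ₁ cos φ₂ cos Δλ ) = atan2(-0.8354, 0.1995) = -76.57°.
Adding 360° brings this into [0°, 360°): 283°.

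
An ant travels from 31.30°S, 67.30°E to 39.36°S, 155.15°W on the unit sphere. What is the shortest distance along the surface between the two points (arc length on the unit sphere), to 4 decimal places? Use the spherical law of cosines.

1.7295

In radians: φ₁ = -0.5463, φ₂ = -0.6870, Δλ = 137.550° = 2.4007 rad.
cos c = sin φ₁ sin φ₂ + cos φ₁ cos φ₂ cos Δλ = (-0.5195)(-0.6342) + (0.8545)(0.7732)(-0.7379) = -0.15800,
so c = arccos(-0.15800) = 1.72946 rad.
On the unit sphere the arc length equals the central angle: 1.7295.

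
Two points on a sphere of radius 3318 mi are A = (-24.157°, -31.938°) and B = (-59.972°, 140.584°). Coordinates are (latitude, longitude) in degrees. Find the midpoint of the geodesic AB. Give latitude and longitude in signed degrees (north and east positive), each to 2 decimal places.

The central angle between A and B is δ = 1.6694 rad.
With f = 0.5, the slerp weights are sin((1−f)δ)/sin δ = 0.7447 and sin(fδ)/sin δ = 0.7447.
Weighted sum of the unit vectors: (0.7447)·(0.7743,-0.4827,-0.4092) + (0.7447)·(-0.3866,0.3177,-0.8658) = (0.2887, -0.1228, -0.9495).
Converting back: φ = atan2(z, √(x²+y²)) = -71.71°, λ = atan2(y, x) = -23.05°.

-71.71°, -23.05°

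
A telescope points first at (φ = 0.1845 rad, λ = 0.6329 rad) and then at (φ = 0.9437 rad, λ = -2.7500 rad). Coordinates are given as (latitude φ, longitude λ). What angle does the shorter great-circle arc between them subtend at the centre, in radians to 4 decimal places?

1.9950 rad

With latitudes φ₁ = 10.571°, φ₂ = 54.070° and longitude difference Δλ = 166.174°:
cos c = sin φ₁ sin φ₂ + cos φ₁ cos φ₂ cos Δλ = (0.1835)(0.8097) + (0.9830)(0.5868)(-0.9710) = -0.41157,
so c = arccos(-0.41157) = 1.99498 rad.
So the angular separation is 1.9950 rad.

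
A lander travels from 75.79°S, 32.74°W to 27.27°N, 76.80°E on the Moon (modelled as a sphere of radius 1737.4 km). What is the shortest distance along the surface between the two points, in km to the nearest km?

In radians: φ₁ = -1.3228, φ₂ = 0.4760, Δλ = 109.540° = 1.9118 rad.
cos c = sin φ₁ sin φ₂ + cos φ₁ cos φ₂ cos Δλ = (-0.9694)(0.4582) + (0.2455)(0.8889)(-0.3345) = -0.51714,
so c = arccos(-0.51714) = 2.11431 rad.
Distance = R·c = 1737.4 × 2.1143 ≈ 3673 km.

3673 km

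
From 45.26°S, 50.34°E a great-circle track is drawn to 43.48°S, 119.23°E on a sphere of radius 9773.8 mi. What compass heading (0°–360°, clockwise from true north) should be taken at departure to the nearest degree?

With φ₁ = -0.7899, φ₂ = -0.7589, Δλ = 1.2024 rad, the forward-azimuth formula gives
θ = atan2( sin Δλ cos φ₂ , cos φ₁ sin φ₂ − sin φ₁ cos φ₂ cos Δλ ) = atan2(0.6769, -0.2987) = 113.81°.
So the initial bearing is 114°.

114°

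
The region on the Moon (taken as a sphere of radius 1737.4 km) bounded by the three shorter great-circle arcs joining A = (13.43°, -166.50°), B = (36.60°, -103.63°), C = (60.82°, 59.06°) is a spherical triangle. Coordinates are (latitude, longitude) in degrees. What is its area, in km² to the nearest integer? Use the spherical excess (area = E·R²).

3047908 km²

Side lengths (central angles): a = 1.4234, b = 1.7004, c = 1.0535 rad; semiperimeter s = 2.0886.
By l'Huilier's theorem, tan(E/4) = √[tan(s/2) tan((s−a)/2) tan((s−b)/2) tan((s−c)/2)], giving spherical excess E = 1.0097 rad.
Area = E·R² = 1.0097 × (1737.4)² ≈ 3047908 km².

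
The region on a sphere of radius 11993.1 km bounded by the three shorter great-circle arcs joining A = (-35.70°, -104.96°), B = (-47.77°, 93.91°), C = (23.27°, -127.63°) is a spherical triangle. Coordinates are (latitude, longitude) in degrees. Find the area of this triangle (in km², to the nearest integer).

Side lengths (central angles): a = 2.4260, b = 1.0952, c = 1.6553 rad; semiperimeter s = 2.5882.
By l'Huilier's theorem, tan(E/4) = √[tan(s/2) tan((s−a)/2) tan((s−b)/2) tan((s−c)/2)], giving spherical excess E = 1.4007 rad.
Area = E·R² = 1.4007 × (11993.1)² ≈ 201470552 km².

201470552 km²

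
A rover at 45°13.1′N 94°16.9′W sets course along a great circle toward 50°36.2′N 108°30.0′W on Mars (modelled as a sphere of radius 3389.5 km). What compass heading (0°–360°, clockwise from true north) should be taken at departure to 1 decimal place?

With φ₁ = 0.7892, φ₂ = 0.8832, Δλ = -0.2482 rad, the forward-azimuth formula gives
θ = atan2( sin Δλ cos φ₂ , cos φ₁ sin φ₂ − sin φ₁ cos φ₂ cos Δλ ) = atan2(-0.1559, 0.1076) = -55.37°.
Adding 360° brings this into [0°, 360°): 304.6°.

304.6°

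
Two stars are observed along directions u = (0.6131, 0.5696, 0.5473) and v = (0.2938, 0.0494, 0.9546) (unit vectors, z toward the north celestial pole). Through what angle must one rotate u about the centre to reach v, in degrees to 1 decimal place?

u·v = 0.7307; |u| = 0.9999, |v| = 1.0000.
cos θ = (u·v)/(|u||v|) = 0.7308, so θ = 43.0°.

43.0°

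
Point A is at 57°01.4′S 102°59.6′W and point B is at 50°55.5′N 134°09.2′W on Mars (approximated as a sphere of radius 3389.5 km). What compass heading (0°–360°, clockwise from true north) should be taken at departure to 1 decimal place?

339.6°

Δλ = -31.160° = -0.5438 rad.
y = sin Δλ · cos φ₂ = (-0.5174)(0.6303) = -0.3262
x = cos φ₁ sin φ₂ − sin φ₁ cos φ₂ cos Δλ = (0.5443)(0.7763) − (-0.8389)(0.6303)(0.8557) = 0.8750
θ = atan2(y, x) = -20.44°; adding 360° gives 339.6°.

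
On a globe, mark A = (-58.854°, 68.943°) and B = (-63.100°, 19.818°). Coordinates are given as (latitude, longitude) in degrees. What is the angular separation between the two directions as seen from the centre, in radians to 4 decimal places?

Let φ₁ = -1.0272 rad, φ₂ = -1.1013 rad, and Δλ = -0.8574 rad.
Haversine: a = sin²(Δφ/2) + cos φ₁ cos φ₂ sin²(Δλ/2) = 0.0014 + (0.5172)(0.4524)(0.1728) = 0.04181.
Central angle c = 2·arcsin(√a) = 0.41184 rad.
So the angular separation is 0.4118 rad.

0.4118 rad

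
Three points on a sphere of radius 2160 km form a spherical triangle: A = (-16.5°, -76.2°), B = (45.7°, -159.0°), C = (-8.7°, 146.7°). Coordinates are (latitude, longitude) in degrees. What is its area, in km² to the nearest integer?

Side lengths (central angles): a = 1.2718, b = 2.2801, c = 1.6904 rad; semiperimeter s = 2.6212.
By l'Huilier's theorem, tan(E/4) = √[tan(s/2) tan((s−a)/2) tan((s−b)/2) tan((s−c)/2)], giving spherical excess E = 1.8854 rad.
Area = E·R² = 1.8854 × (2160)² ≈ 8796535 km².

8796535 km²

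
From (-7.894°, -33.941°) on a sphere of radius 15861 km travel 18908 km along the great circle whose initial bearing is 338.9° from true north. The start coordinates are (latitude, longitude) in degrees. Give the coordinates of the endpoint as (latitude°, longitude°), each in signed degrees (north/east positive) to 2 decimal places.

53.89°, -68.52°

Angular distance δ = d/R = 18908/15861 = 1.19211 rad; initial bearing θ = 5.9149 rad.
sin φ₂ = sin φ₁ cos δ + cos φ₁ sin δ cos θ = (-0.1373)(0.3697) + (0.9905)(0.9291)(0.9330) = 0.8079, so φ₂ = 53.89°.
Δλ = atan2(sin θ sin δ cos φ₁, cos δ − sin φ₁ sin φ₂) = atan2(-0.3313, 0.4807) = -34.579°.
λ₂ = -33.941° − 34.579° = -68.52°.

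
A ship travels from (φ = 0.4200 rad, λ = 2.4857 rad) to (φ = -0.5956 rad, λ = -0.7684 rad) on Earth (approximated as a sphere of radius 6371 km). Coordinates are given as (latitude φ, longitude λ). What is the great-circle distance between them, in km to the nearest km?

18734 km

With latitudes φ₁ = 24.064°, φ₂ = -34.125° and longitude difference Δλ = 173.554°:
cos c = sin φ₁ sin φ₂ + cos φ₁ cos φ₂ cos Δλ = (0.4078)(-0.5610) + (0.9131)(0.8278)(-0.9937) = -0.97984,
so c = arccos(-0.97984) = 2.94047 rad.
Distance = R·c = 6371 × 2.9405 ≈ 18734 km.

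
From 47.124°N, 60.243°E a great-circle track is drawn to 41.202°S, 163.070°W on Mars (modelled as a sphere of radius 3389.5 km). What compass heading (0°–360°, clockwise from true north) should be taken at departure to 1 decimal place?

Δλ = 136.687° = 2.3856 rad.
y = sin Δλ · cos φ₂ = (0.6860)(0.7524) = 0.5161
x = cos φ₁ sin φ₂ − sin φ₁ cos φ₂ cos Δλ = (0.6804)(-0.6587) − (0.7328)(0.7524)(-0.7276) = -0.0470
θ = atan2(y, x) = 95.20°, so the bearing is 95.2°.

95.2°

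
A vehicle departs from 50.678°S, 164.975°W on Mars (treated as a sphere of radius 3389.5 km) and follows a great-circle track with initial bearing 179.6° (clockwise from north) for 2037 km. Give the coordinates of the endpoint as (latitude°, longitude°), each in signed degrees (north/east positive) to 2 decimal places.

Angular distance δ = d/R = 2037/3389.5 = 0.60097 rad; initial bearing θ = 3.1346 rad.
sin φ₂ = sin φ₁ cos δ + cos φ₁ sin δ cos θ = (-0.7736)(0.8248) + (0.6337)(0.5654)(-1.0000) = -0.9964, so φ₂ = -85.11°.
Δλ = atan2(sin θ sin δ cos φ₁, cos δ − sin φ₁ sin φ₂) = atan2(0.0025, 0.0540) = 2.652°.
λ₂ = -164.975° + 2.652° = -162.32°.

-85.11°, -162.32°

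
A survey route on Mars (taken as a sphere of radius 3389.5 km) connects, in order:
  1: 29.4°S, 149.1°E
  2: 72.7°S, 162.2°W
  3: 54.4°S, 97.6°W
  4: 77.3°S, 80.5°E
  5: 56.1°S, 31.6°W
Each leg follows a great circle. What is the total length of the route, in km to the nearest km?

Leg 1→2: central angle 0.8767 rad, distance 2971.6 km.
Leg 2→3: central angle 0.5537 rad, distance 1876.9 km.
Leg 3→4: central angle 0.8429 rad, distance 2857.0 km.
Leg 4→5: central angle 0.7020 rad, distance 2379.3 km.
Total: 2971.6 + 1876.9 + 2857.0 + 2379.3 ≈ 10085 km.

10085 km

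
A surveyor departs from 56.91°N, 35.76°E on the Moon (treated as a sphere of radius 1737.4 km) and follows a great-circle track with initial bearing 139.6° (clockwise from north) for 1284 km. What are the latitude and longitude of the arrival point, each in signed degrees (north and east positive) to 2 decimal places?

Angular distance δ = d/R = 1284/1737.4 = 0.73904 rad; initial bearing θ = 2.4365 rad.
sin φ₂ = sin φ₁ cos δ + cos φ₁ sin δ cos θ = (0.8378)(0.7391) + (0.5460)(0.6736)(-0.7615) = 0.3392, so φ₂ = 19.83°.
Δλ = atan2(sin θ sin δ cos φ₁, cos δ − sin φ₁ sin φ₂) = atan2(0.2383, 0.4549) = 27.650°.
λ₂ = 35.760° + 27.650° = 63.41°.

19.83°, 63.41°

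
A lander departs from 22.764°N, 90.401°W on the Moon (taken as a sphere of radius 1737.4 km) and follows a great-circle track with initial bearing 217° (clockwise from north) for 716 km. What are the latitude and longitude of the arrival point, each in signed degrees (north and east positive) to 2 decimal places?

3.42°, -104.38°

Angular distance δ = d/R = 716/1737.4 = 0.41211 rad; initial bearing θ = 3.7874 rad.
sin φ₂ = sin φ₁ cos δ + cos φ₁ sin δ cos θ = (0.3869)(0.9163) + (0.9221)(0.4005)(-0.7986) = 0.0596, so φ₂ = 3.42°.
Δλ = atan2(sin θ sin δ cos φ₁, cos δ − sin φ₁ sin φ₂) = atan2(-0.2223, 0.8932) = -13.974°.
λ₂ = -90.401° − 13.974° = -104.38°.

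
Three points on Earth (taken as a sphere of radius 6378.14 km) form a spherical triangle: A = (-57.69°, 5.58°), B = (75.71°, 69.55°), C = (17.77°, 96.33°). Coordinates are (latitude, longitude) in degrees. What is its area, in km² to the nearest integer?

Side lengths (central angles): a = 1.0407, b = 1.8386, c = 2.4358 rad; semiperimeter s = 2.6576.
By l'Huilier's theorem, tan(E/4) = √[tan(s/2) tan((s−a)/2) tan((s−b)/2) tan((s−c)/2)], giving spherical excess E = 1.7005 rad.
Area = E·R² = 1.7005 × (6378.14)² ≈ 69178197 km².

69178197 km²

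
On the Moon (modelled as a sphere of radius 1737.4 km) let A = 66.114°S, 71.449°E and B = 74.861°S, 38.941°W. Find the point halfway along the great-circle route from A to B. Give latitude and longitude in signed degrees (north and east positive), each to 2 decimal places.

-78.04°, 33.50°

Central angle δ = 0.5628 rad. Interpolating on the sphere with fraction f = 0.5:
P = [sin((1−f)δ)·A + sin(fδ)·B] / sin δ = 0.5205·A + 0.5205·B in Cartesian coordinates,
giving P = (0.1728, 0.1144, -0.9783), i.e. latitude -78.04°, longitude 33.50°.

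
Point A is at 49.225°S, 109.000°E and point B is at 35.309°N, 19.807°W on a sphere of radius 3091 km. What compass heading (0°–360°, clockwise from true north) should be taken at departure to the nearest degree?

269°

Δλ = -128.807° = -2.2481 rad.
y = sin Δλ · cos φ₂ = (-0.7793)(0.8160) = -0.6359
x = cos φ₁ sin φ₂ − sin φ₁ cos φ₂ cos Δλ = (0.6531)(0.5780) − (-0.7573)(0.8160)(-0.6267) = -0.0098
θ = atan2(y, x) = -90.88°; adding 360° gives 269°.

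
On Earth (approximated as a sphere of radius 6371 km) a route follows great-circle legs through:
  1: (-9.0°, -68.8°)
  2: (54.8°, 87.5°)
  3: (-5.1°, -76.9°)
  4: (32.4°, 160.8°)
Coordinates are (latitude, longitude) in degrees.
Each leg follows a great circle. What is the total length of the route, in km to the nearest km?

Leg 1→2: central angle 2.2773 rad, distance 14508.4 km.
Leg 2→3: central angle 2.2467 rad, distance 14314.0 km.
Leg 3→4: central angle 2.0910 rad, distance 13321.4 km.
Total: 14508.4 + 14314.0 + 13321.4 ≈ 42144 km.

42144 km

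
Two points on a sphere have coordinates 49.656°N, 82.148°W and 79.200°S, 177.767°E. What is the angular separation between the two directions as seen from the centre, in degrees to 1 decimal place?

In radians: φ₁ = 0.8667, φ₂ = -1.3823, Δλ = -100.085° = -1.7468 rad.
Haversine: a = sin²(Δφ/2) + cos φ₁ cos φ₂ sin²(Δλ/2) = 0.8137 + (0.6474)(0.1874)(0.5876) = 0.88496.
Central angle c = 2·arcsin(√a) = 2.44950 rad.
So the angular separation is 140.3°.

140.3°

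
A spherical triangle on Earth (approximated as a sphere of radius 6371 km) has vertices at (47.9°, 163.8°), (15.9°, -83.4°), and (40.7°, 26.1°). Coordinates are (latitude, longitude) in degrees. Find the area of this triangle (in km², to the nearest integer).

63541954 km²

Side lengths (central angles): a = 1.6356, b = 1.4627, c = 1.6174 rad; semiperimeter s = 2.3578.
By l'Huilier's theorem, tan(E/4) = √[tan(s/2) tan((s−a)/2) tan((s−b)/2) tan((s−c)/2)], giving spherical excess E = 1.5655 rad.
Area = E·R² = 1.5655 × (6371)² ≈ 63541954 km².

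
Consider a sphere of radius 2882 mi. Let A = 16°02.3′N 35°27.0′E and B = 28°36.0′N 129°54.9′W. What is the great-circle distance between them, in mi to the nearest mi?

6699 mi

In radians: φ₁ = 0.2799, φ₂ = 0.4992, Δλ = -165.365° = -2.8862 rad.
Haversine: a = sin²(Δφ/2) + cos φ₁ cos φ₂ sin²(Δλ/2) = 0.0120 + (0.9611)(0.8780)(0.9838) = 0.84209.
Central angle c = 2·arcsin(√a) = 2.32427 rad.
Distance = R·c = 2882 × 2.3243 ≈ 6699 mi.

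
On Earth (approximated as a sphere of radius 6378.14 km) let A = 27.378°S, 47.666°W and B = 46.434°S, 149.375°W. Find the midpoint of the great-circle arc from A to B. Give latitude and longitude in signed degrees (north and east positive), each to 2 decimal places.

-49.61°, -89.72°

The central angle between A and B is δ = 1.3602 rad.
With f = 0.5, the slerp weights are sin((1−f)δ)/sin δ = 0.6431 and sin(fδ)/sin δ = 0.6431.
Weighted sum of the unit vectors: (0.6431)·(0.5980,-0.6564,-0.4599) + (0.6431)·(-0.5931,-0.3511,-0.7246) = (0.0032, -0.6479, -0.7617).
Converting back: φ = atan2(z, √(x²+y²)) = -49.61°, λ = atan2(y, x) = -89.72°.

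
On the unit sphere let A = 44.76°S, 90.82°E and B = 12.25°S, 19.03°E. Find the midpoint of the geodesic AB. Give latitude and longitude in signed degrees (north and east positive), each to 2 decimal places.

The central angle between A and B is δ = 1.1958 rad.
With f = 0.5, the slerp weights are sin((1−f)δ)/sin δ = 0.6050 and sin(fδ)/sin δ = 0.6050.
Weighted sum of the unit vectors: (0.6050)·(-0.0102,0.7100,-0.7041) + (0.6050)·(0.9238,0.3186,-0.2122) = (0.5527, 0.6223, -0.5543).
Converting back: φ = atan2(z, √(x²+y²)) = -33.66°, λ = atan2(y, x) = 48.39°.

-33.66°, 48.39°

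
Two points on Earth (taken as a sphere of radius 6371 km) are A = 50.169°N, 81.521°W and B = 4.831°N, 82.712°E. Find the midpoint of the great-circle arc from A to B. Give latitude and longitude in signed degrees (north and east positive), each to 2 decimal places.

63.87°, 58.10°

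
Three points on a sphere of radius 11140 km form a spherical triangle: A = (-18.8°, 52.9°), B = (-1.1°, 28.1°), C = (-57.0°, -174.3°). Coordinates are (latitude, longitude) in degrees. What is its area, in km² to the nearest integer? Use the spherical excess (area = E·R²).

51515292 km²

Side lengths (central angles): a = 2.0798, b = 1.6509, c = 0.5249 rad; semiperimeter s = 2.1278.
By l'Huilier's theorem, tan(E/4) = √[tan(s/2) tan((s−a)/2) tan((s−b)/2) tan((s−c)/2)], giving spherical excess E = 0.4151 rad.
Area = E·R² = 0.4151 × (11140)² ≈ 51515292 km².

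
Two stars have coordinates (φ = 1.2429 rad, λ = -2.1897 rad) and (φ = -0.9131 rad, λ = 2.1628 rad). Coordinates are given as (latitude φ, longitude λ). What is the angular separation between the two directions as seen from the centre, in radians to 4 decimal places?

Let φ₁ = 1.2429 rad, φ₂ = -0.9131 rad, and Δλ = -1.9307 rad.
cos c = sin φ₁ sin φ₂ + cos φ₁ cos φ₂ cos Δλ = (0.9467)(-0.7914) + (0.3221)(0.6113)(-0.3522) = -0.81857,
so c = arccos(-0.81857) = 2.52971 rad.
So the angular separation is 2.5297 rad.

2.5297 rad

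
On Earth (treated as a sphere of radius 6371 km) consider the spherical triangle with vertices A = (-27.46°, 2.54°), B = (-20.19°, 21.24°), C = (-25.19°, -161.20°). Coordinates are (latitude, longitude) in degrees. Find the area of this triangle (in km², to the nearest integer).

Side lengths (central angles): a = 2.3485, b = 2.1829, c = 0.3239 rad; semiperimeter s = 2.4276.
By l'Huilier's theorem, tan(E/4) = √[tan(s/2) tan((s−a)/2) tan((s−b)/2) tan((s−c)/2)], giving spherical excess E = 0.6003 rad.
Area = E·R² = 0.6003 × (6371)² ≈ 24364819 km².

24364819 km²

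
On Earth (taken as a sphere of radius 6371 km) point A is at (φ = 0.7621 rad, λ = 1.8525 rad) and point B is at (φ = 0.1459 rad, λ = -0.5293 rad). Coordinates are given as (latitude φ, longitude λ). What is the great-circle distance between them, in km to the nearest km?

12758 km

In radians: φ₁ = 0.7621, φ₂ = 0.1459, Δλ = -136.467° = -2.3818 rad.
Haversine: a = sin²(Δφ/2) + cos φ₁ cos φ₂ sin²(Δλ/2) = 0.0920 + (0.7234)(0.9894)(0.8625) = 0.70925.
Central angle c = 2·arcsin(√a) = 2.00258 rad.
Distance = R·c = 6371 × 2.0026 ≈ 12758 km.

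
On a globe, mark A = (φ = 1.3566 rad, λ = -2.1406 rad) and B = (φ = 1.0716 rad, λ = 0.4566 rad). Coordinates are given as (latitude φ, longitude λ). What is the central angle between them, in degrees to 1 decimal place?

With latitudes φ₁ = 77.727°, φ₂ = 61.398° and longitude difference Δλ = 148.809°:
Haversine: a = sin²(Δφ/2) + cos φ₁ cos φ₂ sin²(Δλ/2) = 0.0202 + (0.2126)(0.4787)(0.9277) = 0.11457.
Central angle c = 2·arcsin(√a) = 0.69061 rad.
So the angular separation is 39.6°.

39.6°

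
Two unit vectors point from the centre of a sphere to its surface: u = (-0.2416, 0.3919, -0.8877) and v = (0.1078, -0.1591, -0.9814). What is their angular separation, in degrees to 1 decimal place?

u·v = 0.7828; |u| = 1.0000, |v| = 1.0000.
cos θ = (u·v)/(|u||v|) = 0.7828, so θ = 38.5°.

38.5°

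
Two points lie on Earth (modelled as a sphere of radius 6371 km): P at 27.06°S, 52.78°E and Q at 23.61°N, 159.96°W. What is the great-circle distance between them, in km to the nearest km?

16712 km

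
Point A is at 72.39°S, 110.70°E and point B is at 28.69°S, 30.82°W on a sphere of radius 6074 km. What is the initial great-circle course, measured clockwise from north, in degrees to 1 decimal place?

With φ₁ = -1.2634, φ₂ = -0.5007, Δλ = -2.4700 rad, the forward-azimuth formula gives
θ = atan2( sin Δλ cos φ₂ , cos φ₁ sin φ₂ − sin φ₁ cos φ₂ cos Δλ ) = atan2(-0.5458, -0.7998) = -145.69°.
Adding 360° brings this into [0°, 360°): 214.3°.

214.3°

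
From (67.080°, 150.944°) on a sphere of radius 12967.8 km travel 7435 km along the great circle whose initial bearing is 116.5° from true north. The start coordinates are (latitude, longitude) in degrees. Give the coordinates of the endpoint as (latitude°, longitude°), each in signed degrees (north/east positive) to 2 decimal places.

42.81°, -167.63°

Angular distance δ = d/R = 7435/12967.8 = 0.57334 rad; initial bearing θ = 2.0333 rad.
sin φ₂ = sin φ₁ cos δ + cos φ₁ sin δ cos θ = (0.9210)(0.8401) + (0.3894)(0.5424)(-0.4462) = 0.6795, so φ₂ = 42.81°.
Δλ = atan2(sin θ sin δ cos φ₁, cos δ − sin φ₁ sin φ₂) = atan2(0.1891, 0.2142) = 41.428°.
λ₂ = 150.944° + 41.428° = 192.37° → -167.63° after wrapping to (−180°, 180°].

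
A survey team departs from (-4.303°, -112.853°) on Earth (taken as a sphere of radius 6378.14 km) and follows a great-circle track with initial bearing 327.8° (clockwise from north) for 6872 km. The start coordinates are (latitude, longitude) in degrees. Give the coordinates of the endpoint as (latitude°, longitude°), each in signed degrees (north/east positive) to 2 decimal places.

Angular distance δ = d/R = 6872/6378.14 = 1.07743 rad; initial bearing θ = 5.7212 rad.
sin φ₂ = sin φ₁ cos δ + cos φ₁ sin δ cos θ = (-0.0750)(0.4736) + (0.9972)(0.8807)(0.8462) = 0.7076, so φ₂ = 45.04°.
Δλ = atan2(sin θ sin δ cos φ₁, cos δ − sin φ₁ sin φ₂) = atan2(-0.4680, 0.5267) = -41.624°.
λ₂ = -112.853° − 41.624° = -154.48°.

45.04°, -154.48°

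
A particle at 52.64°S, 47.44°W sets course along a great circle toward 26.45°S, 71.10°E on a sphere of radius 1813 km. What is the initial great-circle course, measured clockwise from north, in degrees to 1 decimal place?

With φ₁ = -0.9187, φ₂ = -0.4616, Δλ = 2.0689 rad, the forward-azimuth formula gives
θ = atan2( sin Δλ cos φ₂ , cos φ₁ sin φ₂ − sin φ₁ cos φ₂ cos Δλ ) = atan2(0.7865, -0.6103) = 127.81°.
So the initial bearing is 127.8°.

127.8°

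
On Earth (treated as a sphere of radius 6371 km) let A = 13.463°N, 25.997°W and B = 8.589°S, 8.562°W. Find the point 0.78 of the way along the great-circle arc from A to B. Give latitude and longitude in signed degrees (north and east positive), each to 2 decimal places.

-3.73°, -12.39°

Central angle δ = 0.4893 rad. Interpolating on the sphere with fraction f = 0.78:
P = [sin((1−f)δ)·A + sin(fδ)·B] / sin δ = 0.2286·A + 0.7924·B in Cartesian coordinates,
giving P = (0.9746, -0.2141, -0.0651), i.e. latitude -3.73°, longitude -12.39°.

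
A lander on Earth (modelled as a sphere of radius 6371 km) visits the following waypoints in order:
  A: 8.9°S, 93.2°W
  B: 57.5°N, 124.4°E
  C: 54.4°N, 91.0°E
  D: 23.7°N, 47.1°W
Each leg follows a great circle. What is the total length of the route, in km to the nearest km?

26265 km

Leg A→B: central angle 2.1544 rad, distance 13725.8 km.
Leg B→C: central angle 0.3274 rad, distance 2085.9 km.
Leg C→D: central angle 1.6408 rad, distance 10453.3 km.
Total: 13725.8 + 2085.9 + 10453.3 ≈ 26265 km.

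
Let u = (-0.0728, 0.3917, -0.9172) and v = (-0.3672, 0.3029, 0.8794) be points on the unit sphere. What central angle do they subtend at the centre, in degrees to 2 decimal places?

131.39°

u·v = -0.6612; |u| = 1.0000, |v| = 1.0000.
cos θ = (u·v)/(|u||v|) = -0.6612, so θ = 131.39°.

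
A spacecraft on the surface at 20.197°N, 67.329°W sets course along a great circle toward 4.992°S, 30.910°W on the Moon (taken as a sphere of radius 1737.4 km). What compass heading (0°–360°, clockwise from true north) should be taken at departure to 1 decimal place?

With φ₁ = 0.3525, φ₂ = -0.0871, Δλ = 0.6356 rad, the forward-azimuth formula gives
θ = atan2( sin Δλ cos φ₂ , cos φ₁ sin φ₂ − sin φ₁ cos φ₂ cos Δλ ) = atan2(0.5914, -0.3584) = 121.22°.
So the initial bearing is 121.2°.

121.2°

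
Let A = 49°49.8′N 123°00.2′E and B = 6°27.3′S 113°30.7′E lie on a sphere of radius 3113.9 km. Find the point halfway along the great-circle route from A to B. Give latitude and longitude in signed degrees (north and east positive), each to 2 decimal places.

The central angle between A and B is δ = 0.9929 rad.
With f = 0.5, the slerp weights are sin((1−f)δ)/sin δ = 0.5686 and sin(fδ)/sin δ = 0.5686.
Weighted sum of the unit vectors: (0.5686)·(-0.3514,0.5410,0.7641) + (0.5686)·(-0.3964,0.9112,-0.1124) = (-0.4252, 0.8257, 0.3706).
Converting back: φ = atan2(z, √(x²+y²)) = 21.75°, λ = atan2(y, x) = 117.25°.

21.75°, 117.25°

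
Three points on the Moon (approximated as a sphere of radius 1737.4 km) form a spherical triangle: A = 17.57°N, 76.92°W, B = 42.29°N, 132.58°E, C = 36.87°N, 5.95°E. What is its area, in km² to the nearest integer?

Side lengths (central angles): a = 1.5201, b = 1.2914, c = 1.9940 rad; semiperimeter s = 2.4028.
By l'Huilier's theorem, tan(E/4) = √[tan(s/2) tan((s−a)/2) tan((s−b)/2) tan((s−c)/2)], giving spherical excess E = 1.5091 rad.
Area = E·R² = 1.5091 × (1737.4)² ≈ 4555445 km².

4555445 km²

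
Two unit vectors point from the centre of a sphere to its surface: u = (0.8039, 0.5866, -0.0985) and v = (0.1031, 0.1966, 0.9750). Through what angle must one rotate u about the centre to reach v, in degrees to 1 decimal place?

84.1°

u·v = 0.1022; |u| = 1.0000, |v| = 1.0000.
cos θ = (u·v)/(|u||v|) = 0.1022, so θ = 84.1°.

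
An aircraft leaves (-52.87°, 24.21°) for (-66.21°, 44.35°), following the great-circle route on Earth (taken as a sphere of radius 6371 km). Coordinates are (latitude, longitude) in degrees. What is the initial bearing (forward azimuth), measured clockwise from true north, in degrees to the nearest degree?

151°

With φ₁ = -0.9228, φ₂ = -1.1556, Δλ = 0.3515 rad, the forward-azimuth formula gives
θ = atan2( sin Δλ cos φ₂ , cos φ₁ sin φ₂ − sin φ₁ cos φ₂ cos Δλ ) = atan2(0.1389, -0.2504) = 150.98°.
So the initial bearing is 151°.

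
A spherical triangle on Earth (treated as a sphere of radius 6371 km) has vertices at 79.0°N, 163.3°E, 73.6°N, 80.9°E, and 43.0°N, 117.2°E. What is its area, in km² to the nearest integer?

Side lengths (central angles): a = 0.6082, b = 0.6978, c = 0.3213 rad; semiperimeter s = 0.8137.
By l'Huilier's theorem, tan(E/4) = √[tan(s/2) tan((s−a)/2) tan((s−b)/2) tan((s−c)/2)], giving spherical excess E = 0.1018 rad.
Area = E·R² = 0.1018 × (6371)² ≈ 4130161 km².

4130161 km²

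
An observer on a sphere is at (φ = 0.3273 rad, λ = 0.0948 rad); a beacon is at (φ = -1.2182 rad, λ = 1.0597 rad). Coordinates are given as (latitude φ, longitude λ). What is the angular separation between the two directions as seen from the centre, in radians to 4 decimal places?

Let φ₁ = 0.3273 rad, φ₂ = -1.2182 rad, and Δλ = 0.9649 rad.
Haversine: a = sin²(Δφ/2) + cos φ₁ cos φ₂ sin²(Δλ/2) = 0.4874 + (0.9469)(0.3453)(0.2153) = 0.55774.
Central angle c = 2·arcsin(√a) = 1.68654 rad.
So the angular separation is 1.6865 rad.

1.6865 rad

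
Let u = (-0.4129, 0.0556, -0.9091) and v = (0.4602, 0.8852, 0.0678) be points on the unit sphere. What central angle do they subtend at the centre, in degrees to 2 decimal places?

101.68°

u·v = -0.2024; |u| = 1.0000, |v| = 1.0000.
cos θ = (u·v)/(|u||v|) = -0.2024, so θ = 101.68°.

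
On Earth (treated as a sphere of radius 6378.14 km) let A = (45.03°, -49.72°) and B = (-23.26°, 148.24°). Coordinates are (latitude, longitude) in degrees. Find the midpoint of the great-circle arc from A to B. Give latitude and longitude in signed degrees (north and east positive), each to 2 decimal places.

Central angle δ = 2.6838 rad. Interpolating on the sphere with fraction f = 0.5:
P = [sin((1−f)δ)·A + sin(fδ)·B] / sin δ = 2.2037·A + 2.2037·B in Cartesian coordinates,
giving P = (-0.7145, -0.1225, 0.6888), i.e. latitude 43.54°, longitude -170.27°.

43.54°, -170.27°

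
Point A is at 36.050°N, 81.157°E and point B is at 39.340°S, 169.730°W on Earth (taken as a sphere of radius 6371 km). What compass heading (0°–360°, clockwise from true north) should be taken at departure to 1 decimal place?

With φ₁ = 0.6292, φ₂ = -0.6866, Δλ = 1.9044 rad, the forward-azimuth formula gives
θ = atan2( sin Δλ cos φ₂ , cos φ₁ sin φ₂ − sin φ₁ cos φ₂ cos Δλ ) = atan2(0.7308, -0.3635) = 116.45°.
So the initial bearing is 116.4°.

116.4°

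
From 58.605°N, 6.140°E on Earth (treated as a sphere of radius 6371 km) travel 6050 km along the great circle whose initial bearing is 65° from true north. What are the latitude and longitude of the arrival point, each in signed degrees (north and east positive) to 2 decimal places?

42.52°, 95.38°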